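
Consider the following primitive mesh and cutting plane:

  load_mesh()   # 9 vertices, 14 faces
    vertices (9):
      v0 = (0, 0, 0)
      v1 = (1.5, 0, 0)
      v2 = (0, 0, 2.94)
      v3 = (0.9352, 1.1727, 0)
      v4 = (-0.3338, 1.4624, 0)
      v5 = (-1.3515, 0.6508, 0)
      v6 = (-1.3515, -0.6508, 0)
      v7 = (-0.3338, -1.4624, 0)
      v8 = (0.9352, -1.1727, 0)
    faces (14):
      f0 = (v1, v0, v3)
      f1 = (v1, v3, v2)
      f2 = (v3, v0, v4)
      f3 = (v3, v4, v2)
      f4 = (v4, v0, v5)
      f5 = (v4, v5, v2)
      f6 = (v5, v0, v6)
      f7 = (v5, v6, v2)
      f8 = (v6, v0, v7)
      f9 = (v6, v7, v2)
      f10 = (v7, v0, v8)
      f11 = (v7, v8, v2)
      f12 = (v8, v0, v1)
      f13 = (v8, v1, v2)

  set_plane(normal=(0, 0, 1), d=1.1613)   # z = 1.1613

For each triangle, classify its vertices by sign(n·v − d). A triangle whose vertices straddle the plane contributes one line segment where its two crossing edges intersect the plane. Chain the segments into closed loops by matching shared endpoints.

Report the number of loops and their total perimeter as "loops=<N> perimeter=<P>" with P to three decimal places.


loops=1 perimeter=5.512

Straddling triangles (7 of 14):
  (v1,v3,v2) [--+] → (0.565796, 0.709484, 1.1613)–(0.9075, 0, 1.1613)  len=0.7875
  (v3,v4,v2) [--+] → (-0.201949, 0.884752, 1.1613)–(0.565796, 0.709484, 1.1613)  len=0.7875
  (v4,v5,v2) [--+] → (-0.817657, 0.393734, 1.1613)–(-0.201949, 0.884752, 1.1613)  len=0.7875
  (v5,v6,v2) [--+] → (-0.817657, -0.393734, 1.1613)–(-0.817657, 0.393734, 1.1613)  len=0.7875
  (v6,v7,v2) [--+] → (-0.201949, -0.884752, 1.1613)–(-0.817657, -0.393734, 1.1613)  len=0.7875
  (v7,v8,v2) [--+] → (0.565796, -0.709484, 1.1613)–(-0.201949, -0.884752, 1.1613)  len=0.7875
  (v8,v1,v2) [--+] → (0.9075, 0, 1.1613)–(0.565796, -0.709484, 1.1613)  len=0.7875

Chained into 1 loop(s):
  loop 1: 7 segments, perimeter = 5.5125
Total perimeter = 5.512


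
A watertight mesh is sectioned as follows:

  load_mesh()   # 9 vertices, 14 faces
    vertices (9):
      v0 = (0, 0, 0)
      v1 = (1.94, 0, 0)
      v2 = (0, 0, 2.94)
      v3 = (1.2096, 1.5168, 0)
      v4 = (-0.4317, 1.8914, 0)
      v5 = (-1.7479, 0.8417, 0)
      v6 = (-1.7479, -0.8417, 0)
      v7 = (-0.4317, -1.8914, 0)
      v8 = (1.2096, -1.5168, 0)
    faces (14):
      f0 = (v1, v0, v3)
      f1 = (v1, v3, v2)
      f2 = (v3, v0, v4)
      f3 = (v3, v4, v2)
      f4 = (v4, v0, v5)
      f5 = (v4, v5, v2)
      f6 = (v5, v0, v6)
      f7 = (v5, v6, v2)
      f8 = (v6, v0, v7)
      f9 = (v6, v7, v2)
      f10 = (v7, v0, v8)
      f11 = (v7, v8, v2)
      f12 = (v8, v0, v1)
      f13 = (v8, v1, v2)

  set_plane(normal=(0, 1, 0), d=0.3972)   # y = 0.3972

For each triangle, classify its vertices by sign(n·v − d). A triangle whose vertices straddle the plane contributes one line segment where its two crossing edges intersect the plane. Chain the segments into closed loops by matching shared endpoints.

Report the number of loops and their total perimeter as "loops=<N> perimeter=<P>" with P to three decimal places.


Straddling triangles (8 of 14):
  (v1,v0,v3) [--+] → (0.316754, 0.3972, 0)–(1.74873, 0.3972, 0)  len=1.4320
  (v1,v3,v2) [-+-] → (1.74873, 0.3972, 0)–(0.316754, 0.3972, 2.17011)  len=2.6000
  (v3,v0,v4) [+-+] → (0.316754, 0.3972, 0)–(-0.0906584, 0.3972, 0)  len=0.4074
  (v3,v4,v2) [++-] → (-0.0906584, 0.3972, 2.32259)–(0.316754, 0.3972, 2.17011)  len=0.4350
  (v4,v0,v5) [+-+] → (-0.0906584, 0.3972, 0)–(-0.824838, 0.3972, 0)  len=0.7342
  (v4,v5,v2) [++-] → (-0.824838, 0.3972, 1.55261)–(-0.0906584, 0.3972, 2.32259)  len=1.0639
  (v5,v0,v6) [+--] → (-0.824838, 0.3972, 0)–(-1.7479, 0.3972, 0)  len=0.9231
  (v5,v6,v2) [+--] → (-1.7479, 0.3972, 0)–(-0.824838, 0.3972, 1.55261)  len=1.8063

Chained into 1 loop(s):
  loop 1: 8 segments, perimeter = 9.4018
Total perimeter = 9.402

loops=1 perimeter=9.402


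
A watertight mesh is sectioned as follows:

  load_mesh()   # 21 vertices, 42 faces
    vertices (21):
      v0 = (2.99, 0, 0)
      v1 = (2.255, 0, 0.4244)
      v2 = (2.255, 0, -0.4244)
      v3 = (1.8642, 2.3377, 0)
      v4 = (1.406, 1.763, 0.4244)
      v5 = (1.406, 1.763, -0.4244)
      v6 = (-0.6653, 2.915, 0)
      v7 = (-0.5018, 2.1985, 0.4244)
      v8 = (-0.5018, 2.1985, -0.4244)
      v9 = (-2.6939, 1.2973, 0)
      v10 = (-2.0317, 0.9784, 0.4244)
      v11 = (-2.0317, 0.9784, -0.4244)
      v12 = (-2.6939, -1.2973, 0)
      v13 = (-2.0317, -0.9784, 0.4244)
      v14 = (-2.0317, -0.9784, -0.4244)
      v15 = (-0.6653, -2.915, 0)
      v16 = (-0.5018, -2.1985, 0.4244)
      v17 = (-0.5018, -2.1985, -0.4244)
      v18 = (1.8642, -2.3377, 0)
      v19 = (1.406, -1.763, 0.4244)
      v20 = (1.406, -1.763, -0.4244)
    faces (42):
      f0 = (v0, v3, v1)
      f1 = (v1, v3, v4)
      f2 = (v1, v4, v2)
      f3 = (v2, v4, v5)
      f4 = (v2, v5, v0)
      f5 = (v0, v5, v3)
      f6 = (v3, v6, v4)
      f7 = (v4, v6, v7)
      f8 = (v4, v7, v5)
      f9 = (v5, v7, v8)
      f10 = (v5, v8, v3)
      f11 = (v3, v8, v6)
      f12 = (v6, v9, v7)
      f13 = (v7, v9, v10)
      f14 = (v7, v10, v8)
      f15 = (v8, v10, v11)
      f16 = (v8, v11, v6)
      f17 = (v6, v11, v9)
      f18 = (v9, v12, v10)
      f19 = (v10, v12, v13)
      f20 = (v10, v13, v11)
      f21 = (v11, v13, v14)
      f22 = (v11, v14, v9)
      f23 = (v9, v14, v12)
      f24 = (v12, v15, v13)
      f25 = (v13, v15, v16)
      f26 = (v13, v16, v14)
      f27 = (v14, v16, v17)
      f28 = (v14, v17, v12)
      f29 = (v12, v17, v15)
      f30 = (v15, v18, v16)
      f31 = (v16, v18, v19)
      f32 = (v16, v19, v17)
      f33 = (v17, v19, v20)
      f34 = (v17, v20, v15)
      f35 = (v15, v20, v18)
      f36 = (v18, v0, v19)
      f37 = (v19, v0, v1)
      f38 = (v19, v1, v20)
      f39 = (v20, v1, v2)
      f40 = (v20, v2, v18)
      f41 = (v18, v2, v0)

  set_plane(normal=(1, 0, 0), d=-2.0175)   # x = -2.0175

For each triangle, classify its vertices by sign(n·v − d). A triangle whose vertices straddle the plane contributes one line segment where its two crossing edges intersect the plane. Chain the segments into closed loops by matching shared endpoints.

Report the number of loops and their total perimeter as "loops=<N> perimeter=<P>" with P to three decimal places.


loops=2 perimeter=5.487

Straddling triangles (12 of 42):
  (v6,v9,v7) [+-+] → (-2.0175, 1.83669, 0)–(-2.0175, 1.57538, 0.130954)  len=0.2923
  (v7,v9,v10) [+--] → (-2.0175, 1.57538, 0.130954)–(-2.0175, 0.989725, 0.4244)  len=0.6551
  (v7,v10,v8) [+-+] → (-2.0175, 0.989725, 0.4244)–(-2.0175, 0.989725, 0.416522)  len=0.0079
  (v8,v10,v11) [+--] → (-2.0175, 0.989725, 0.416522)–(-2.0175, 0.989725, -0.4244)  len=0.8409
  (v8,v11,v6) [+-+] → (-2.0175, 0.989725, -0.4244)–(-2.0175, 0.998526, -0.41999)  len=0.0098
  (v6,v11,v9) [+--] → (-2.0175, 0.998526, -0.41999)–(-2.0175, 1.83669, 0)  len=0.9375
  (v12,v15,v13) [-+-] → (-2.0175, -1.83669, 0)–(-2.0175, -0.998526, 0.41999)  len=0.9375
  (v13,v15,v16) [-++] → (-2.0175, -0.998526, 0.41999)–(-2.0175, -0.989725, 0.4244)  len=0.0098
  (v13,v16,v14) [-+-] → (-2.0175, -0.989725, 0.4244)–(-2.0175, -0.989725, -0.416522)  len=0.8409
  (v14,v16,v17) [-++] → (-2.0175, -0.989725, -0.416522)–(-2.0175, -0.989725, -0.4244)  len=0.0079
  (v14,v17,v12) [-+-] → (-2.0175, -0.989725, -0.4244)–(-2.0175, -1.57538, -0.130954)  len=0.6551
  (v12,v17,v15) [-++] → (-2.0175, -1.57538, -0.130954)–(-2.0175, -1.83669, 0)  len=0.2923

Chained into 2 loop(s):
  loop 1: 6 segments, perimeter = 2.7435
  loop 2: 6 segments, perimeter = 2.7435
Total perimeter = 5.487


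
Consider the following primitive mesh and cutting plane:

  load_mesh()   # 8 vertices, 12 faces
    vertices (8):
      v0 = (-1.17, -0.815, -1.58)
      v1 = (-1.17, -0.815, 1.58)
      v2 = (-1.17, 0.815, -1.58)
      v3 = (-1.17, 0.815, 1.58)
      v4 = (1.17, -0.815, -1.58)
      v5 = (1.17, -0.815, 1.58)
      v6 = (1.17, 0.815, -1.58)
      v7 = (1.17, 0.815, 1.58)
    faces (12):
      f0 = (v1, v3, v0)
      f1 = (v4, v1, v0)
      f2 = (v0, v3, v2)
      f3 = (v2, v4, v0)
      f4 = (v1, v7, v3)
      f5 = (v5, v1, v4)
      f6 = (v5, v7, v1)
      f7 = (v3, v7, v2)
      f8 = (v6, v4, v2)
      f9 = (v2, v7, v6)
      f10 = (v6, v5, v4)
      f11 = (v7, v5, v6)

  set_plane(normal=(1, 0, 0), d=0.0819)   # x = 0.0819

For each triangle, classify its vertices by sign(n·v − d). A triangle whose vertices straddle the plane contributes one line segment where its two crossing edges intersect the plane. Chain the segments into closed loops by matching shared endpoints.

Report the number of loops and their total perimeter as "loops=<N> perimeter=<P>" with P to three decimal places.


loops=1 perimeter=9.580

Straddling triangles (8 of 12):
  (v4,v1,v0) [+--] → (0.0819, -0.815, -0.1106)–(0.0819, -0.815, -1.58)  len=1.4694
  (v2,v4,v0) [-+-] → (0.0819, -0.05705, -1.58)–(0.0819, -0.815, -1.58)  len=0.7579
  (v1,v7,v3) [-+-] → (0.0819, 0.05705, 1.58)–(0.0819, 0.815, 1.58)  len=0.7579
  (v5,v1,v4) [+-+] → (0.0819, -0.815, 1.58)–(0.0819, -0.815, -0.1106)  len=1.6906
  (v5,v7,v1) [++-] → (0.0819, 0.05705, 1.58)–(0.0819, -0.815, 1.58)  len=0.8720
  (v3,v7,v2) [-+-] → (0.0819, 0.815, 1.58)–(0.0819, 0.815, 0.1106)  len=1.4694
  (v6,v4,v2) [++-] → (0.0819, -0.05705, -1.58)–(0.0819, 0.815, -1.58)  len=0.8720
  (v2,v7,v6) [-++] → (0.0819, 0.815, 0.1106)–(0.0819, 0.815, -1.58)  len=1.6906

Chained into 1 loop(s):
  loop 1: 8 segments, perimeter = 9.5800
Total perimeter = 9.580


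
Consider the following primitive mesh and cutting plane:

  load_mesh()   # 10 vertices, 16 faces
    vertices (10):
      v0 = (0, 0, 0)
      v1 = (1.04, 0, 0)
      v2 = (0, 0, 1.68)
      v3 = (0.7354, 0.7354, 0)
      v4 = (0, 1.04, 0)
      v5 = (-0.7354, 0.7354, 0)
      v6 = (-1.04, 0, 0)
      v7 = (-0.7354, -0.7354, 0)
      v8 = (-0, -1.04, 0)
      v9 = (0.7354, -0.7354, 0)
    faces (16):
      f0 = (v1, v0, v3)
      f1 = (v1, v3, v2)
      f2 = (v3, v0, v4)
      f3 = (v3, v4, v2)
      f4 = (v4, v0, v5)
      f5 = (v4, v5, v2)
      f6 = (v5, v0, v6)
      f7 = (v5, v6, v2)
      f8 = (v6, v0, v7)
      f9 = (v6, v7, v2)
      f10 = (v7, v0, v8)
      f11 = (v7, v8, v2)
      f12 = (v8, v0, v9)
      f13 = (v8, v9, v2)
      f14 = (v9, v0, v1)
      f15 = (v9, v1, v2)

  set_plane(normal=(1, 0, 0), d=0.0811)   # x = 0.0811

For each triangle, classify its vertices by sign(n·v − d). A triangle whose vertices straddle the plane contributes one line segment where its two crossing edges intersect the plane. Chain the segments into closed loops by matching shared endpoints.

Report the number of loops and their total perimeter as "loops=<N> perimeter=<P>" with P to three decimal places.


loops=1 perimeter=5.724

Straddling triangles (8 of 16):
  (v1,v0,v3) [+-+] → (0.0811, 0, 0)–(0.0811, 0.0811, 0)  len=0.0811
  (v1,v3,v2) [++-] → (0.0811, 0.0811, 1.49473)–(0.0811, 0, 1.54899)  len=0.0976
  (v3,v0,v4) [+--] → (0.0811, 0.0811, 0)–(0.0811, 1.00641, 0)  len=0.9253
  (v3,v4,v2) [+--] → (0.0811, 1.00641, 0)–(0.0811, 0.0811, 1.49473)  len=1.7580
  (v8,v0,v9) [--+] → (0.0811, -0.0811, 0)–(0.0811, -1.00641, 0)  len=0.9253
  (v8,v9,v2) [-+-] → (0.0811, -1.00641, 0)–(0.0811, -0.0811, 1.49473)  len=1.7580
  (v9,v0,v1) [+-+] → (0.0811, -0.0811, 0)–(0.0811, 0, 0)  len=0.0811
  (v9,v1,v2) [++-] → (0.0811, 0, 1.54899)–(0.0811, -0.0811, 1.49473)  len=0.0976

Chained into 1 loop(s):
  loop 1: 8 segments, perimeter = 5.7239
Total perimeter = 5.724


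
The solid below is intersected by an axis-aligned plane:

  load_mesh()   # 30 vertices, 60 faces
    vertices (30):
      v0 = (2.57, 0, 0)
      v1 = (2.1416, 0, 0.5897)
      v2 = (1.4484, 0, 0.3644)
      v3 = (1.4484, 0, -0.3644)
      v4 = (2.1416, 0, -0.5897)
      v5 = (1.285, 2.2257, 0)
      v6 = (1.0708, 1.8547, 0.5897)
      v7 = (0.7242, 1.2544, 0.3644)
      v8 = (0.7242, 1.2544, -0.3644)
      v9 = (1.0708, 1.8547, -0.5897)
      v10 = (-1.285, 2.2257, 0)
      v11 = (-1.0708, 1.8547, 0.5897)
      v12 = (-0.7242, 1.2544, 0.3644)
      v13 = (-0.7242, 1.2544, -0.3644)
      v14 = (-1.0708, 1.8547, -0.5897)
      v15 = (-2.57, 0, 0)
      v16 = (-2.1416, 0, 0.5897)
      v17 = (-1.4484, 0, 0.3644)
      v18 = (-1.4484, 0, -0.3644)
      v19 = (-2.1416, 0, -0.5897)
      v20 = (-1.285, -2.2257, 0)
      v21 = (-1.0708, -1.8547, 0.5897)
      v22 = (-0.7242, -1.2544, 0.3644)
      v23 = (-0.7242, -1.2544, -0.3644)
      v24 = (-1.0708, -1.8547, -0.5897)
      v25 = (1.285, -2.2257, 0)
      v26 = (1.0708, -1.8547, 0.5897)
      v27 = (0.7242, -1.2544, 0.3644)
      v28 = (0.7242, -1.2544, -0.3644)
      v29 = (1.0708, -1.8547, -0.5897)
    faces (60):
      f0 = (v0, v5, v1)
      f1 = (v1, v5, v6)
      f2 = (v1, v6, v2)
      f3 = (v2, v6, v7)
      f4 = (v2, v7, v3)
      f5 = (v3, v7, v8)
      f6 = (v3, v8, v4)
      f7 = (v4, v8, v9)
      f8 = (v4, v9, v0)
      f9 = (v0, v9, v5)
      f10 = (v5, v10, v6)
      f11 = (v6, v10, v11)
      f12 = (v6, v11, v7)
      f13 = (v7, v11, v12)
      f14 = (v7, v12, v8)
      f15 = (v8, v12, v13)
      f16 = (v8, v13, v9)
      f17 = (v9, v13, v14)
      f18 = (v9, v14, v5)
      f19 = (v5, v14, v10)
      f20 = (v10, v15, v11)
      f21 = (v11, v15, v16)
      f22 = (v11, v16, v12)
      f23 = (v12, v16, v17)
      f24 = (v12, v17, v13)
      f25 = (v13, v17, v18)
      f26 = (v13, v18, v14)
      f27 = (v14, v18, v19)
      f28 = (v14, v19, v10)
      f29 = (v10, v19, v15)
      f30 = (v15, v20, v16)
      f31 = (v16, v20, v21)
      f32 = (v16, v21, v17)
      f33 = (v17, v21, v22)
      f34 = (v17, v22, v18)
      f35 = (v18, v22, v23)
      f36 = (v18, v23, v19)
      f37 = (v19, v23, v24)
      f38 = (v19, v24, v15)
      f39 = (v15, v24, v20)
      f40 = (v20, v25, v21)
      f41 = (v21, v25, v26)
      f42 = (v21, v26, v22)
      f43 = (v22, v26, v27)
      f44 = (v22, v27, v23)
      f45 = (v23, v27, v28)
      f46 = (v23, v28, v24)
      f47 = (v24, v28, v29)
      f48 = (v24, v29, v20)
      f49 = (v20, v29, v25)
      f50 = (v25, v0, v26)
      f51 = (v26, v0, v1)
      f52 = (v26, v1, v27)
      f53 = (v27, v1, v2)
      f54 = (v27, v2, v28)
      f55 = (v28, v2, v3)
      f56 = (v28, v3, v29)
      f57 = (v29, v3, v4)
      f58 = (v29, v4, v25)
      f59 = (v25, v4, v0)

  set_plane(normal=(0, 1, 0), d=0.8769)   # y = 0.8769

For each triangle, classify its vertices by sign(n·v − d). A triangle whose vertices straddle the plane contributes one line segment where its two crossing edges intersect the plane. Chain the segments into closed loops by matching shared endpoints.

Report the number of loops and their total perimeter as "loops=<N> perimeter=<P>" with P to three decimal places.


loops=2 perimeter=7.289

Straddling triangles (20 of 60):
  (v0,v5,v1) [-+-] → (2.06372, 0.8769, 0)–(1.80411, 0.8769, 0.357365)  len=0.4417
  (v1,v5,v6) [-++] → (1.80411, 0.8769, 0.357365)–(1.63533, 0.8769, 0.5897)  len=0.2872
  (v1,v6,v2) [-+-] → (1.63533, 0.8769, 0.5897)–(1.26987, 0.8769, 0.470922)  len=0.3843
  (v2,v6,v7) [-++] → (1.26987, 0.8769, 0.470922)–(0.942141, 0.8769, 0.3644)  len=0.3446
  (v2,v7,v3) [-+-] → (0.942141, 0.8769, 0.3644)–(0.942141, 0.8769, 0.145074)  len=0.2193
  (v3,v7,v8) [-++] → (0.942141, 0.8769, 0.145074)–(0.942141, 0.8769, -0.3644)  len=0.5095
  (v3,v8,v4) [-+-] → (0.942141, 0.8769, -0.3644)–(1.15075, 0.8769, -0.432202)  len=0.2194
  (v4,v8,v9) [-++] → (1.15075, 0.8769, -0.432202)–(1.63533, 0.8769, -0.5897)  len=0.5095
  (v4,v9,v0) [-+-] → (1.63533, 0.8769, -0.5897)–(1.86118, 0.8769, -0.278809)  len=0.3843
  (v0,v9,v5) [-++] → (1.86118, 0.8769, -0.278809)–(2.06372, 0.8769, 0)  len=0.3446
  (v10,v15,v11) [+-+] → (-2.06372, 0.8769, 0)–(-1.86118, 0.8769, 0.278809)  len=0.3446
  (v11,v15,v16) [+--] → (-1.86118, 0.8769, 0.278809)–(-1.63533, 0.8769, 0.5897)  len=0.3843
  (v11,v16,v12) [+-+] → (-1.63533, 0.8769, 0.5897)–(-1.15075, 0.8769, 0.432202)  len=0.5095
  (v12,v16,v17) [+--] → (-1.15075, 0.8769, 0.432202)–(-0.942141, 0.8769, 0.3644)  len=0.2194
  (v12,v17,v13) [+-+] → (-0.942141, 0.8769, 0.3644)–(-0.942141, 0.8769, -0.145074)  len=0.5095
  (v13,v17,v18) [+--] → (-0.942141, 0.8769, -0.145074)–(-0.942141, 0.8769, -0.3644)  len=0.2193
  (v13,v18,v14) [+-+] → (-0.942141, 0.8769, -0.3644)–(-1.26987, 0.8769, -0.470922)  len=0.3446
  (v14,v18,v19) [+--] → (-1.26987, 0.8769, -0.470922)–(-1.63533, 0.8769, -0.5897)  len=0.3843
  (v14,v19,v10) [+-+] → (-1.63533, 0.8769, -0.5897)–(-1.80411, 0.8769, -0.357365)  len=0.2872
  (v10,v19,v15) [+--] → (-1.80411, 0.8769, -0.357365)–(-2.06372, 0.8769, 0)  len=0.4417

Chained into 2 loop(s):
  loop 1: 10 segments, perimeter = 3.6443
  loop 2: 10 segments, perimeter = 3.6443
Total perimeter = 7.289


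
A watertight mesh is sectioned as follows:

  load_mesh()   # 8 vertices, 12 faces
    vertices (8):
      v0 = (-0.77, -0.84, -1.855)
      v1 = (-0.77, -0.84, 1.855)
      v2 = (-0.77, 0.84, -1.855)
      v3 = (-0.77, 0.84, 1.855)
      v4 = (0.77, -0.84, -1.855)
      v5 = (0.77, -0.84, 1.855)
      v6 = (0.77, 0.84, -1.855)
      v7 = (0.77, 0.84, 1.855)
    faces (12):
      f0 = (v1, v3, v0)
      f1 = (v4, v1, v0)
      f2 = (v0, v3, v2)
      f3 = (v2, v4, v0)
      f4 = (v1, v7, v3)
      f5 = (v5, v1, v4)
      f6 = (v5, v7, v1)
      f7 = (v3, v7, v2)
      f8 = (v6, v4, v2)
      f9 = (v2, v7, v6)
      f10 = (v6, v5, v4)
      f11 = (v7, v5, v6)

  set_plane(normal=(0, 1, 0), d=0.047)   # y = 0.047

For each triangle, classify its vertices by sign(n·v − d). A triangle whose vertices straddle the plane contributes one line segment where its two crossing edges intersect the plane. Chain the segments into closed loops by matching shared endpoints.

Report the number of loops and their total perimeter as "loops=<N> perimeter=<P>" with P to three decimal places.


Straddling triangles (8 of 12):
  (v1,v3,v0) [-+-] → (-0.77, 0.047, 1.855)–(-0.77, 0.047, 0.103792)  len=1.7512
  (v0,v3,v2) [-++] → (-0.77, 0.047, 0.103792)–(-0.77, 0.047, -1.855)  len=1.9588
  (v2,v4,v0) [+--] → (-0.0430833, 0.047, -1.855)–(-0.77, 0.047, -1.855)  len=0.7269
  (v1,v7,v3) [-++] → (0.0430833, 0.047, 1.855)–(-0.77, 0.047, 1.855)  len=0.8131
  (v5,v7,v1) [-+-] → (0.77, 0.047, 1.855)–(0.0430833, 0.047, 1.855)  len=0.7269
  (v6,v4,v2) [+-+] → (0.77, 0.047, -1.855)–(-0.0430833, 0.047, -1.855)  len=0.8131
  (v6,v5,v4) [+--] → (0.77, 0.047, -0.103792)–(0.77, 0.047, -1.855)  len=1.7512
  (v7,v5,v6) [+-+] → (0.77, 0.047, 1.855)–(0.77, 0.047, -0.103792)  len=1.9588

Chained into 1 loop(s):
  loop 1: 8 segments, perimeter = 10.5000
Total perimeter = 10.500

loops=1 perimeter=10.500


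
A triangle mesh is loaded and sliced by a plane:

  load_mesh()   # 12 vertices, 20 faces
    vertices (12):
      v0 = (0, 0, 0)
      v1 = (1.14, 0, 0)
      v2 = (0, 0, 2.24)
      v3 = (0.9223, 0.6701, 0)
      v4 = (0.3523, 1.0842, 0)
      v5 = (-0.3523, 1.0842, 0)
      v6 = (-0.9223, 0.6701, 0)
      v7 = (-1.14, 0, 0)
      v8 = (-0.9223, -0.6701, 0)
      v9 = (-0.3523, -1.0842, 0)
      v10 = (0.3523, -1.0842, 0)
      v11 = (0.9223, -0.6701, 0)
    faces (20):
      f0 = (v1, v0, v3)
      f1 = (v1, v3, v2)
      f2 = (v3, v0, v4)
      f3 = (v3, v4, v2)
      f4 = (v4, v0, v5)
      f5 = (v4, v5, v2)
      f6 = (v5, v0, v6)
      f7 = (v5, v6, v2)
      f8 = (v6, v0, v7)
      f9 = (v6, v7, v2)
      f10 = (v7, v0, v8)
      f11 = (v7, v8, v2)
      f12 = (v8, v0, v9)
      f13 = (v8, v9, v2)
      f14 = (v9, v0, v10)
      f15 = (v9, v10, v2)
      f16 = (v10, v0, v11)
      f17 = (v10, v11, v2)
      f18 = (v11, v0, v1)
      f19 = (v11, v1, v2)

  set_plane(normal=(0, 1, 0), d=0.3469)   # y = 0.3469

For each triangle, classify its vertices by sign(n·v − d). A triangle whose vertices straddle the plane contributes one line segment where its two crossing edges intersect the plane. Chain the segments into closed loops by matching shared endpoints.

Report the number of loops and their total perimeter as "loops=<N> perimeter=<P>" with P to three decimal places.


Straddling triangles (10 of 20):
  (v1,v0,v3) [--+] → (0.47746, 0.3469, 0)–(1.0273, 0.3469, 0)  len=0.5498
  (v1,v3,v2) [-+-] → (1.0273, 0.3469, 0)–(0.47746, 0.3469, 1.08039)  len=1.2123
  (v3,v0,v4) [+-+] → (0.47746, 0.3469, 0)–(0.112722, 0.3469, 0)  len=0.3647
  (v3,v4,v2) [++-] → (0.112722, 0.3469, 1.52329)–(0.47746, 0.3469, 1.08039)  len=0.5738
  (v4,v0,v5) [+-+] → (0.112722, 0.3469, 0)–(-0.112722, 0.3469, 0)  len=0.2254
  (v4,v5,v2) [++-] → (-0.112722, 0.3469, 1.52329)–(0.112722, 0.3469, 1.52329)  len=0.2254
  (v5,v0,v6) [+-+] → (-0.112722, 0.3469, 0)–(-0.47746, 0.3469, 0)  len=0.3647
  (v5,v6,v2) [++-] → (-0.47746, 0.3469, 1.08039)–(-0.112722, 0.3469, 1.52329)  len=0.5738
  (v6,v0,v7) [+--] → (-0.47746, 0.3469, 0)–(-1.0273, 0.3469, 0)  len=0.5498
  (v6,v7,v2) [+--] → (-1.0273, 0.3469, 0)–(-0.47746, 0.3469, 1.08039)  len=1.2123

Chained into 1 loop(s):
  loop 1: 10 segments, perimeter = 5.8521
Total perimeter = 5.852

loops=1 perimeter=5.852


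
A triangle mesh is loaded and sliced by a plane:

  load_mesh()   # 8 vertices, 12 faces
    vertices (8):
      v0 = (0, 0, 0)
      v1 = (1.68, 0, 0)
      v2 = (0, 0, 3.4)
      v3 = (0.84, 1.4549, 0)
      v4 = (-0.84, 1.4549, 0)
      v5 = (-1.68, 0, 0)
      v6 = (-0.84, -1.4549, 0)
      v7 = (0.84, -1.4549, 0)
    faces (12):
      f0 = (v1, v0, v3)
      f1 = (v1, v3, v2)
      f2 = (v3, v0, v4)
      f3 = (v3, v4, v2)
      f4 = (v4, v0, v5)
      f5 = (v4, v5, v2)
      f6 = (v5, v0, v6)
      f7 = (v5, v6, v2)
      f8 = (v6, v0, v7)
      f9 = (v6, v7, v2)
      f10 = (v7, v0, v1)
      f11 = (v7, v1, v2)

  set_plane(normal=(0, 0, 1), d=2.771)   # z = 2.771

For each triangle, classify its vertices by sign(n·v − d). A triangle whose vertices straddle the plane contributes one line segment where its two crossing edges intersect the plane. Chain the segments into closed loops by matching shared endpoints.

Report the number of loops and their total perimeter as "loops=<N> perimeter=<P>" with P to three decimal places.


loops=1 perimeter=1.865

Straddling triangles (6 of 12):
  (v1,v3,v2) [--+] → (0.1554, 0.269157, 2.771)–(0.3108, 0, 2.771)  len=0.3108
  (v3,v4,v2) [--+] → (-0.1554, 0.269157, 2.771)–(0.1554, 0.269157, 2.771)  len=0.3108
  (v4,v5,v2) [--+] → (-0.3108, 0, 2.771)–(-0.1554, 0.269157, 2.771)  len=0.3108
  (v5,v6,v2) [--+] → (-0.1554, -0.269157, 2.771)–(-0.3108, 0, 2.771)  len=0.3108
  (v6,v7,v2) [--+] → (0.1554, -0.269157, 2.771)–(-0.1554, -0.269157, 2.771)  len=0.3108
  (v7,v1,v2) [--+] → (0.3108, 0, 2.771)–(0.1554, -0.269157, 2.771)  len=0.3108

Chained into 1 loop(s):
  loop 1: 6 segments, perimeter = 1.8648
Total perimeter = 1.865


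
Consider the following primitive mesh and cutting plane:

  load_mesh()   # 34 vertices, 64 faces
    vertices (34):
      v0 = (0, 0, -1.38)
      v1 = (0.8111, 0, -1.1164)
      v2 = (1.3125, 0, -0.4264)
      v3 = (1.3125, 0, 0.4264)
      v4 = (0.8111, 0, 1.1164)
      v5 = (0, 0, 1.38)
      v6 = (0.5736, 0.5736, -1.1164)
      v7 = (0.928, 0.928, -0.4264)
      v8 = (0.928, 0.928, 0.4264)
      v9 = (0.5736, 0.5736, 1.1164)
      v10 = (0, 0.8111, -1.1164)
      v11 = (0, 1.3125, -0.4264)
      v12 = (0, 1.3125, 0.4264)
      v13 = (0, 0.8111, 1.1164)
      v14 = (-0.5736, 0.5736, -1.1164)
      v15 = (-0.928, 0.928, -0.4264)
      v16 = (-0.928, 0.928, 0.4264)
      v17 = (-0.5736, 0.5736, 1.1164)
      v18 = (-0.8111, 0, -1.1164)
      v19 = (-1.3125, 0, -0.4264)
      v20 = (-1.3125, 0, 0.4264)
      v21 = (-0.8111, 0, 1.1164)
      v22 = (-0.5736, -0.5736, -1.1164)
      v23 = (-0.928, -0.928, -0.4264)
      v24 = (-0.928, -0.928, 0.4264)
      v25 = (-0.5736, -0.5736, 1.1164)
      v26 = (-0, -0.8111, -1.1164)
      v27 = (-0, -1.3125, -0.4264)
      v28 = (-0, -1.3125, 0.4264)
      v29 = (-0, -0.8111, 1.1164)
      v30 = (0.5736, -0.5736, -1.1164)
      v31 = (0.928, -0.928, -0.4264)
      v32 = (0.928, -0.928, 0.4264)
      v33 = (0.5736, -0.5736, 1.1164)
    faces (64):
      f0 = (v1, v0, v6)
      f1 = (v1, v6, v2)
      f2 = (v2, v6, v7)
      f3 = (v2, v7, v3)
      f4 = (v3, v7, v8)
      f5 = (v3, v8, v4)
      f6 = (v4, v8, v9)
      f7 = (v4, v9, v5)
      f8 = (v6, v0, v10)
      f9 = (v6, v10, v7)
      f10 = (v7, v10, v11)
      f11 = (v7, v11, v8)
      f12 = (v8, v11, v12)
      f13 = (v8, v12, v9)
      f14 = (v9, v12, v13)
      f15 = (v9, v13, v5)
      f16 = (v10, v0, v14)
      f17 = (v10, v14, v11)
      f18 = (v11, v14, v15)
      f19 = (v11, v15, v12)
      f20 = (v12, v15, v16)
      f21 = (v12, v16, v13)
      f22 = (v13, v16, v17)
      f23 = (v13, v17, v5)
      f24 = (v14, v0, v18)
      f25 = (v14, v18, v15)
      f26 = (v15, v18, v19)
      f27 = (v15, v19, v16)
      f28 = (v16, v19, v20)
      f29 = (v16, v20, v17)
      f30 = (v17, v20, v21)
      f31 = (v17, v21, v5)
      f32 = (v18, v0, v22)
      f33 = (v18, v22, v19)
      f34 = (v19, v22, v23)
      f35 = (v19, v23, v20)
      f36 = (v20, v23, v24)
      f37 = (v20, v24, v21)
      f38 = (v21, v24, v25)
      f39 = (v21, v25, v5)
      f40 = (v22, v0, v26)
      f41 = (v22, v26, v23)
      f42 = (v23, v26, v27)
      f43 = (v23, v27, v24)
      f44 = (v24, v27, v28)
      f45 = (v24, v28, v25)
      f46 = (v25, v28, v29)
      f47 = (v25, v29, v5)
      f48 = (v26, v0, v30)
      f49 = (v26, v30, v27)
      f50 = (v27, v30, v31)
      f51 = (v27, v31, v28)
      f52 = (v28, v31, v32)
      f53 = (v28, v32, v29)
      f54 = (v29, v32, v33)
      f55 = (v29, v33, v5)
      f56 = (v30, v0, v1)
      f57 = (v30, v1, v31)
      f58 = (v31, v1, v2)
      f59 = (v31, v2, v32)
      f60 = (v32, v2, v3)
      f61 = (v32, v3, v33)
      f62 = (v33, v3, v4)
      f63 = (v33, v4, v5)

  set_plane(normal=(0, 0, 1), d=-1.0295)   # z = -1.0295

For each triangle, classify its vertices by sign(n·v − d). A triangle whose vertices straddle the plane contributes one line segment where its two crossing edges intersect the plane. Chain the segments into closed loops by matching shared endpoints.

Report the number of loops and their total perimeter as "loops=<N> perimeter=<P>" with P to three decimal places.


loops=1 perimeter=5.353

Straddling triangles (16 of 64):
  (v1,v6,v2) [--+] → (0.666659, 0.50136, -1.0295)–(0.874247, 0, -1.0295)  len=0.5426
  (v2,v6,v7) [+-+] → (0.666659, 0.50136, -1.0295)–(0.618234, 0.618234, -1.0295)  len=0.1265
  (v6,v10,v7) [--+] → (0.116874, 0.825823, -1.0295)–(0.618234, 0.618234, -1.0295)  len=0.5426
  (v7,v10,v11) [+-+] → (0.116874, 0.825823, -1.0295)–(0, 0.874247, -1.0295)  len=0.1265
  (v10,v14,v11) [--+] → (-0.50136, 0.666659, -1.0295)–(0, 0.874247, -1.0295)  len=0.5426
  (v11,v14,v15) [+-+] → (-0.50136, 0.666659, -1.0295)–(-0.618234, 0.618234, -1.0295)  len=0.1265
  (v14,v18,v15) [--+] → (-0.825823, 0.116874, -1.0295)–(-0.618234, 0.618234, -1.0295)  len=0.5426
  (v15,v18,v19) [+-+] → (-0.825823, 0.116874, -1.0295)–(-0.874247, 0, -1.0295)  len=0.1265
  (v18,v22,v19) [--+] → (-0.666659, -0.50136, -1.0295)–(-0.874247, 0, -1.0295)  len=0.5426
  (v19,v22,v23) [+-+] → (-0.666659, -0.50136, -1.0295)–(-0.618234, -0.618234, -1.0295)  len=0.1265
  (v22,v26,v23) [--+] → (-0.116874, -0.825823, -1.0295)–(-0.618234, -0.618234, -1.0295)  len=0.5426
  (v23,v26,v27) [+-+] → (-0.116874, -0.825823, -1.0295)–(0, -0.874247, -1.0295)  len=0.1265
  (v26,v30,v27) [--+] → (0.50136, -0.666659, -1.0295)–(0, -0.874247, -1.0295)  len=0.5426
  (v27,v30,v31) [+-+] → (0.50136, -0.666659, -1.0295)–(0.618234, -0.618234, -1.0295)  len=0.1265
  (v30,v1,v31) [--+] → (0.825823, -0.116874, -1.0295)–(0.618234, -0.618234, -1.0295)  len=0.5426
  (v31,v1,v2) [+-+] → (0.825823, -0.116874, -1.0295)–(0.874247, 0, -1.0295)  len=0.1265

Chained into 1 loop(s):
  loop 1: 16 segments, perimeter = 5.3532
Total perimeter = 5.353


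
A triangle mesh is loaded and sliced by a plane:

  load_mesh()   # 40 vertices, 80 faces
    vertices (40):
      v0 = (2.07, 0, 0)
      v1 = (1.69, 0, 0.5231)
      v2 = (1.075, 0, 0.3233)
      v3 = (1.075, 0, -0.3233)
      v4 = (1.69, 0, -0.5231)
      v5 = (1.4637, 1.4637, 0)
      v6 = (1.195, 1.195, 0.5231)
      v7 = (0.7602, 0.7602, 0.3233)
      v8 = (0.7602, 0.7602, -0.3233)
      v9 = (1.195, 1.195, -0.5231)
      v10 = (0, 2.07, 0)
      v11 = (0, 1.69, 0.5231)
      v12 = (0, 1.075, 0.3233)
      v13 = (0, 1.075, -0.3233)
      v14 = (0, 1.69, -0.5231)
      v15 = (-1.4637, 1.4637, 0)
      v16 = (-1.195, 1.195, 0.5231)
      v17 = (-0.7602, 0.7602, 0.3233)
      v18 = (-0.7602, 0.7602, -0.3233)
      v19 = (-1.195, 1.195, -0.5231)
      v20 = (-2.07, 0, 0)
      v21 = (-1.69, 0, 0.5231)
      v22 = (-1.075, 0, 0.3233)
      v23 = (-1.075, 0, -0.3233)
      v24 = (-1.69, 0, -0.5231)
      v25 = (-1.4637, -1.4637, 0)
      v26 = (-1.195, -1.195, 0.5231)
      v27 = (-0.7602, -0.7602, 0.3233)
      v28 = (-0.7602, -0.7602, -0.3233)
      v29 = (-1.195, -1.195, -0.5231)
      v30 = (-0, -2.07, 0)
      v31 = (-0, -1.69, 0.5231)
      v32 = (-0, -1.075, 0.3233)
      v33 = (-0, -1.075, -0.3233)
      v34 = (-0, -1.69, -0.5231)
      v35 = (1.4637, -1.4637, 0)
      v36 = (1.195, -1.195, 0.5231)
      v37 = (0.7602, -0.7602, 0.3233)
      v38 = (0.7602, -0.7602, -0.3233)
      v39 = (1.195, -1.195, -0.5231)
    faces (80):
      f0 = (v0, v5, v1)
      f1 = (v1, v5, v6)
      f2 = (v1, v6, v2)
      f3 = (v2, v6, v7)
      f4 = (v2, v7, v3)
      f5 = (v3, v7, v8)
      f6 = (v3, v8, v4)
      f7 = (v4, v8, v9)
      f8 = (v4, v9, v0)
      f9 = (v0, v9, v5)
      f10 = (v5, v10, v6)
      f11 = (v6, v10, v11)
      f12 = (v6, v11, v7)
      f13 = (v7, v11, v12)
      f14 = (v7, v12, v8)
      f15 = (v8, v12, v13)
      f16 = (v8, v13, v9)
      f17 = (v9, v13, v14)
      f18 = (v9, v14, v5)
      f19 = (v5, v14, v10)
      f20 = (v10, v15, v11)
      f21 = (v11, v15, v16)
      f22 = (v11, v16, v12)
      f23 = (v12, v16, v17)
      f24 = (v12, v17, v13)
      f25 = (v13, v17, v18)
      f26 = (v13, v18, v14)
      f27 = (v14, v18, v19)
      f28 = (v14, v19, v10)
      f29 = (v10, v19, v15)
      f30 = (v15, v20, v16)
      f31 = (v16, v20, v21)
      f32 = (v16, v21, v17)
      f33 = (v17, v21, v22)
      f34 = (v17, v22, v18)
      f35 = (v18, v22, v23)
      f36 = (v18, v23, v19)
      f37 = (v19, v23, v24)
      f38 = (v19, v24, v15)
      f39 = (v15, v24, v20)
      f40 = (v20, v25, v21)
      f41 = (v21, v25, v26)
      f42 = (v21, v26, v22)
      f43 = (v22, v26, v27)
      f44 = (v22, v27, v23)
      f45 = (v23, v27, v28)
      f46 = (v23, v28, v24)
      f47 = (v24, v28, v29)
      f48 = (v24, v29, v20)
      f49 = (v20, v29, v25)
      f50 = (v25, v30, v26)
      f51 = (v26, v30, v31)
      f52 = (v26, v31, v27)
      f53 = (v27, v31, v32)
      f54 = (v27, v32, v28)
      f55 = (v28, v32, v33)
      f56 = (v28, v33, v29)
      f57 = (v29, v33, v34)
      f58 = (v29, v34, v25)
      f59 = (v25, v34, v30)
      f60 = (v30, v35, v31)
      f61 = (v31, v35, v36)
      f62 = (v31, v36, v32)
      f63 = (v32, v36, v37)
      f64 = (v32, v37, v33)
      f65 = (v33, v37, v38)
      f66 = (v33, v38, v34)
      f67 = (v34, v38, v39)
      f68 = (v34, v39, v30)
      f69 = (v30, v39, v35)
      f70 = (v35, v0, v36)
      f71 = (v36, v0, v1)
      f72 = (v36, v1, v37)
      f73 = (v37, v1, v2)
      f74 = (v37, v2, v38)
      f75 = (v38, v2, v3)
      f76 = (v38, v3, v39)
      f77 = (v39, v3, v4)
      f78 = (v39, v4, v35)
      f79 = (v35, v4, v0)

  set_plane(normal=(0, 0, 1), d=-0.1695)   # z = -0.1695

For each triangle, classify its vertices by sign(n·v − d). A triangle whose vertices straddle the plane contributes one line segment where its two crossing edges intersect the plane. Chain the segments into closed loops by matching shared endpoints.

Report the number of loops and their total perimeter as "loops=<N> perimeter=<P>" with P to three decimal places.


Straddling triangles (32 of 80):
  (v2,v7,v3) [++-] → (1.00012, 0.180821, -0.1695)–(1.075, 0, -0.1695)  len=0.1957
  (v3,v7,v8) [-+-] → (1.00012, 0.180821, -0.1695)–(0.7602, 0.7602, -0.1695)  len=0.6271
  (v4,v9,v0) [--+] → (1.78647, 0.387216, -0.1695)–(1.94687, 0, -0.1695)  len=0.4191
  (v0,v9,v5) [+-+] → (1.78647, 0.387216, -0.1695)–(1.37663, 1.37663, -0.1695)  len=1.0709
  (v7,v12,v8) [++-] → (0.579379, 0.835078, -0.1695)–(0.7602, 0.7602, -0.1695)  len=0.1957
  (v8,v12,v13) [-+-] → (0.579379, 0.835078, -0.1695)–(0, 1.075, -0.1695)  len=0.6271
  (v9,v14,v5) [--+] → (0.989418, 1.53703, -0.1695)–(1.37663, 1.37663, -0.1695)  len=0.4191
  (v5,v14,v10) [+-+] → (0.989418, 1.53703, -0.1695)–(0, 1.94687, -0.1695)  len=1.0709
  (v12,v17,v13) [++-] → (-0.180821, 1.00012, -0.1695)–(0, 1.075, -0.1695)  len=0.1957
  (v13,v17,v18) [-+-] → (-0.180821, 1.00012, -0.1695)–(-0.7602, 0.7602, -0.1695)  len=0.6271
  (v14,v19,v10) [--+] → (-0.387216, 1.78647, -0.1695)–(0, 1.94687, -0.1695)  len=0.4191
  (v10,v19,v15) [+-+] → (-0.387216, 1.78647, -0.1695)–(-1.37663, 1.37663, -0.1695)  len=1.0709
  (v17,v22,v18) [++-] → (-0.835078, 0.579379, -0.1695)–(-0.7602, 0.7602, -0.1695)  len=0.1957
  (v18,v22,v23) [-+-] → (-0.835078, 0.579379, -0.1695)–(-1.075, 0, -0.1695)  len=0.6271
  (v19,v24,v15) [--+] → (-1.53703, 0.989418, -0.1695)–(-1.37663, 1.37663, -0.1695)  len=0.4191
  (v15,v24,v20) [+-+] → (-1.53703, 0.989418, -0.1695)–(-1.94687, 0, -0.1695)  len=1.0709
  (v22,v27,v23) [++-] → (-1.00012, -0.180821, -0.1695)–(-1.075, 0, -0.1695)  len=0.1957
  (v23,v27,v28) [-+-] → (-1.00012, -0.180821, -0.1695)–(-0.7602, -0.7602, -0.1695)  len=0.6271
  (v24,v29,v20) [--+] → (-1.78647, -0.387216, -0.1695)–(-1.94687, 0, -0.1695)  len=0.4191
  (v20,v29,v25) [+-+] → (-1.78647, -0.387216, -0.1695)–(-1.37663, -1.37663, -0.1695)  len=1.0709
  (v27,v32,v28) [++-] → (-0.579379, -0.835078, -0.1695)–(-0.7602, -0.7602, -0.1695)  len=0.1957
  (v28,v32,v33) [-+-] → (-0.579379, -0.835078, -0.1695)–(0, -1.075, -0.1695)  len=0.6271
  (v29,v34,v25) [--+] → (-0.989418, -1.53703, -0.1695)–(-1.37663, -1.37663, -0.1695)  len=0.4191
  (v25,v34,v30) [+-+] → (-0.989418, -1.53703, -0.1695)–(0, -1.94687, -0.1695)  len=1.0709
  (v32,v37,v33) [++-] → (0.180821, -1.00012, -0.1695)–(0, -1.075, -0.1695)  len=0.1957
  (v33,v37,v38) [-+-] → (0.180821, -1.00012, -0.1695)–(0.7602, -0.7602, -0.1695)  len=0.6271
  (v34,v39,v30) [--+] → (0.387216, -1.78647, -0.1695)–(0, -1.94687, -0.1695)  len=0.4191
  (v30,v39,v35) [+-+] → (0.387216, -1.78647, -0.1695)–(1.37663, -1.37663, -0.1695)  len=1.0709
  (v37,v2,v38) [++-] → (0.835078, -0.579379, -0.1695)–(0.7602, -0.7602, -0.1695)  len=0.1957
  (v38,v2,v3) [-+-] → (0.835078, -0.579379, -0.1695)–(1.075, 0, -0.1695)  len=0.6271
  (v39,v4,v35) [--+] → (1.53703, -0.989418, -0.1695)–(1.37663, -1.37663, -0.1695)  len=0.4191
  (v35,v4,v0) [+-+] → (1.53703, -0.989418, -0.1695)–(1.94687, 0, -0.1695)  len=1.0709

Chained into 2 loop(s):
  loop 1: 16 segments, perimeter = 6.5824
  loop 2: 16 segments, perimeter = 11.9205
Total perimeter = 18.503

loops=2 perimeter=18.503


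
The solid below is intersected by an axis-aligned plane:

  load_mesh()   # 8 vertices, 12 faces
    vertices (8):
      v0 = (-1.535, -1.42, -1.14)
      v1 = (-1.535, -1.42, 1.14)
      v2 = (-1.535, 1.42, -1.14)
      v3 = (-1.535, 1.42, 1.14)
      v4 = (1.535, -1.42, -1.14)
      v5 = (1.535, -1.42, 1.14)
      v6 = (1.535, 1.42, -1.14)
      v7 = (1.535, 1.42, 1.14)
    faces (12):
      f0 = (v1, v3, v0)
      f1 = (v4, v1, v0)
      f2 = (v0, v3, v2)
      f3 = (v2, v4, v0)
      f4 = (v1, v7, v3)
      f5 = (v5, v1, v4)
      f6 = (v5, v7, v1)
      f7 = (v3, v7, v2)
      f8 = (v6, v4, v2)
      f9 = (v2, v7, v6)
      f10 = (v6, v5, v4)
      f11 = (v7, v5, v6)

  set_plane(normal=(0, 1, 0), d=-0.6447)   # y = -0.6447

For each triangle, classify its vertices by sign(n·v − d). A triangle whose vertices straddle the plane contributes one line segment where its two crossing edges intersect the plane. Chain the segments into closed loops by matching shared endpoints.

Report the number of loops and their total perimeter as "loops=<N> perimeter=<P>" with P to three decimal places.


Straddling triangles (8 of 12):
  (v1,v3,v0) [-+-] → (-1.535, -0.6447, 1.14)–(-1.535, -0.6447, -0.517576)  len=1.6576
  (v0,v3,v2) [-++] → (-1.535, -0.6447, -0.517576)–(-1.535, -0.6447, -1.14)  len=0.6224
  (v2,v4,v0) [+--] → (0.696912, -0.6447, -1.14)–(-1.535, -0.6447, -1.14)  len=2.2319
  (v1,v7,v3) [-++] → (-0.696912, -0.6447, 1.14)–(-1.535, -0.6447, 1.14)  len=0.8381
  (v5,v7,v1) [-+-] → (1.535, -0.6447, 1.14)–(-0.696912, -0.6447, 1.14)  len=2.2319
  (v6,v4,v2) [+-+] → (1.535, -0.6447, -1.14)–(0.696912, -0.6447, -1.14)  len=0.8381
  (v6,v5,v4) [+--] → (1.535, -0.6447, 0.517576)–(1.535, -0.6447, -1.14)  len=1.6576
  (v7,v5,v6) [+-+] → (1.535, -0.6447, 1.14)–(1.535, -0.6447, 0.517576)  len=0.6224

Chained into 1 loop(s):
  loop 1: 8 segments, perimeter = 10.7000
Total perimeter = 10.700

loops=1 perimeter=10.700


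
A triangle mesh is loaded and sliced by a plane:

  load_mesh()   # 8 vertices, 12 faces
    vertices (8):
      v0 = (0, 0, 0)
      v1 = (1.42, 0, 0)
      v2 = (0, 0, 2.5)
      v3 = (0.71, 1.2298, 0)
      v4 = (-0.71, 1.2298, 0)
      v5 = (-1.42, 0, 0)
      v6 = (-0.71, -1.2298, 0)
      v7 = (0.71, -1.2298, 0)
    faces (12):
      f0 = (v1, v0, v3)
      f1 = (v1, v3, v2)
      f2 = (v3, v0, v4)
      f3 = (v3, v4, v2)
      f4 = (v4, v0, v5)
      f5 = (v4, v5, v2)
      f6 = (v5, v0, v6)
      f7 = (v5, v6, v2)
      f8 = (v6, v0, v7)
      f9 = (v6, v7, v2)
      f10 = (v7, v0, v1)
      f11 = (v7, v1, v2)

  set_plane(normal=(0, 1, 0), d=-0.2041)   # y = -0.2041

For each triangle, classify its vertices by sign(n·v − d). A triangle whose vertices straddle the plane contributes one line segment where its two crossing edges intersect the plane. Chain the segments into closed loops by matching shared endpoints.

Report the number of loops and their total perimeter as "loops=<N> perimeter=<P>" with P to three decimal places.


Straddling triangles (6 of 12):
  (v5,v0,v6) [++-] → (-0.117833, -0.2041, 0)–(-1.30217, -0.2041, 0)  len=1.1843
  (v5,v6,v2) [+-+] → (-1.30217, -0.2041, 0)–(-0.117833, -0.2041, 2.0851)  len=2.3980
  (v6,v0,v7) [-+-] → (-0.117833, -0.2041, 0)–(0.117833, -0.2041, 0)  len=0.2357
  (v6,v7,v2) [--+] → (0.117833, -0.2041, 2.0851)–(-0.117833, -0.2041, 2.0851)  len=0.2357
  (v7,v0,v1) [-++] → (0.117833, -0.2041, 0)–(1.30217, -0.2041, 0)  len=1.1843
  (v7,v1,v2) [-++] → (1.30217, -0.2041, 0)–(0.117833, -0.2041, 2.0851)  len=2.3980

Chained into 1 loop(s):
  loop 1: 6 segments, perimeter = 7.6359
Total perimeter = 7.636

loops=1 perimeter=7.636


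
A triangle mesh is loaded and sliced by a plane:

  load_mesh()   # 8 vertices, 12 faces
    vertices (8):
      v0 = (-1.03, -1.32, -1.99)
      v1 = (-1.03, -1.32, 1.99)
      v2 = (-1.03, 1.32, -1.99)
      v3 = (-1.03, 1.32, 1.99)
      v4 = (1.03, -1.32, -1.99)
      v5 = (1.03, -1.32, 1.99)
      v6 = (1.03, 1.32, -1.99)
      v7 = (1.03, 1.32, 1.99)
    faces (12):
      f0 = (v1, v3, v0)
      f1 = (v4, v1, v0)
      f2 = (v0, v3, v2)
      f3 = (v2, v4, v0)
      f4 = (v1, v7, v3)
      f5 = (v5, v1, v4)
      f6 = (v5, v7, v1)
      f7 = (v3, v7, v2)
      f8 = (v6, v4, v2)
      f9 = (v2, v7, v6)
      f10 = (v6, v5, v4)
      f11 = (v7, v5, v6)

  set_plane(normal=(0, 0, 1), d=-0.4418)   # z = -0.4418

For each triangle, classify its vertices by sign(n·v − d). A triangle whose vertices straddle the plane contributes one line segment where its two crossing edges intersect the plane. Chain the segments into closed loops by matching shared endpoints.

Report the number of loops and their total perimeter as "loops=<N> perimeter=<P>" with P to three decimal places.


loops=1 perimeter=9.400

Straddling triangles (8 of 12):
  (v1,v3,v0) [++-] → (-1.03, -0.293053, -0.4418)–(-1.03, -1.32, -0.4418)  len=1.0269
  (v4,v1,v0) [-+-] → (0.22867, -1.32, -0.4418)–(-1.03, -1.32, -0.4418)  len=1.2587
  (v0,v3,v2) [-+-] → (-1.03, -0.293053, -0.4418)–(-1.03, 1.32, -0.4418)  len=1.6131
  (v5,v1,v4) [++-] → (0.22867, -1.32, -0.4418)–(1.03, -1.32, -0.4418)  len=0.8013
  (v3,v7,v2) [++-] → (-0.22867, 1.32, -0.4418)–(-1.03, 1.32, -0.4418)  len=0.8013
  (v2,v7,v6) [-+-] → (-0.22867, 1.32, -0.4418)–(1.03, 1.32, -0.4418)  len=1.2587
  (v6,v5,v4) [-+-] → (1.03, 0.293053, -0.4418)–(1.03, -1.32, -0.4418)  len=1.6131
  (v7,v5,v6) [++-] → (1.03, 0.293053, -0.4418)–(1.03, 1.32, -0.4418)  len=1.0269

Chained into 1 loop(s):
  loop 1: 8 segments, perimeter = 9.4000
Total perimeter = 9.400
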